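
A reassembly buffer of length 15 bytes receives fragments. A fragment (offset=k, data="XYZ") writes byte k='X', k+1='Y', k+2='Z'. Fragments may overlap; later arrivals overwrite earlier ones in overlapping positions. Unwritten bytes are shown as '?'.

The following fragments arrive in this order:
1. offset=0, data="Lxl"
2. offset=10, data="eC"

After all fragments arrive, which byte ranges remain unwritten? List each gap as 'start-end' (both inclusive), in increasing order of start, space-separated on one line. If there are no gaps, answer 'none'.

Fragment 1: offset=0 len=3
Fragment 2: offset=10 len=2
Gaps: 3-9 12-14

Answer: 3-9 12-14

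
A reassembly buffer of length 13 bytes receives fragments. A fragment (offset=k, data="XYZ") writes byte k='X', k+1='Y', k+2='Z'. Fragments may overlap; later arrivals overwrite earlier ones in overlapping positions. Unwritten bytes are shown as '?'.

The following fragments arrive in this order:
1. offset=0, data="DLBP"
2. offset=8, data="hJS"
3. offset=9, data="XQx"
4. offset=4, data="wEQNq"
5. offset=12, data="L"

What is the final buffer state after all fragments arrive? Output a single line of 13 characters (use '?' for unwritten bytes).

Answer: DLBPwEQNqXQxL

Derivation:
Fragment 1: offset=0 data="DLBP" -> buffer=DLBP?????????
Fragment 2: offset=8 data="hJS" -> buffer=DLBP????hJS??
Fragment 3: offset=9 data="XQx" -> buffer=DLBP????hXQx?
Fragment 4: offset=4 data="wEQNq" -> buffer=DLBPwEQNqXQx?
Fragment 5: offset=12 data="L" -> buffer=DLBPwEQNqXQxL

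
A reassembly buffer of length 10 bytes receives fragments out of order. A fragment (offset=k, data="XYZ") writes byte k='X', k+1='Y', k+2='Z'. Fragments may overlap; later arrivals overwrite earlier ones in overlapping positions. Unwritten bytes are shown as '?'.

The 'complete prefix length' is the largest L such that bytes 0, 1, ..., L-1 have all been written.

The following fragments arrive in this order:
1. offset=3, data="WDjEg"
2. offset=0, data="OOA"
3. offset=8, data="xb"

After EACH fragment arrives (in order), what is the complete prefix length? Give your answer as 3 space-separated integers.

Fragment 1: offset=3 data="WDjEg" -> buffer=???WDjEg?? -> prefix_len=0
Fragment 2: offset=0 data="OOA" -> buffer=OOAWDjEg?? -> prefix_len=8
Fragment 3: offset=8 data="xb" -> buffer=OOAWDjEgxb -> prefix_len=10

Answer: 0 8 10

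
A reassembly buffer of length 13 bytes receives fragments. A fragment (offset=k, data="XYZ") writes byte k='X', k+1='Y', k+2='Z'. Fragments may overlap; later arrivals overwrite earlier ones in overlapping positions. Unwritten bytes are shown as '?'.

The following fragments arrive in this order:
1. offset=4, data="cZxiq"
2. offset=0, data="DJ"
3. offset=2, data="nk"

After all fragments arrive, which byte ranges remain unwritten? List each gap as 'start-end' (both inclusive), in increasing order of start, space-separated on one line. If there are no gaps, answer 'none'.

Fragment 1: offset=4 len=5
Fragment 2: offset=0 len=2
Fragment 3: offset=2 len=2
Gaps: 9-12

Answer: 9-12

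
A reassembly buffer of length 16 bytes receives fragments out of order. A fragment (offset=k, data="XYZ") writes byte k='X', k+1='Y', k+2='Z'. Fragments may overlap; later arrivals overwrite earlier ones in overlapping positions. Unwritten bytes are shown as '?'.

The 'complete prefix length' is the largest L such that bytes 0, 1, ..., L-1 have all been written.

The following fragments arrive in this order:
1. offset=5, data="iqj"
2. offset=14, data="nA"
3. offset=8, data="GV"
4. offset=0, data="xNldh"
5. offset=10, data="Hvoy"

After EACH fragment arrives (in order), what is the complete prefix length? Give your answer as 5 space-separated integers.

Answer: 0 0 0 10 16

Derivation:
Fragment 1: offset=5 data="iqj" -> buffer=?????iqj???????? -> prefix_len=0
Fragment 2: offset=14 data="nA" -> buffer=?????iqj??????nA -> prefix_len=0
Fragment 3: offset=8 data="GV" -> buffer=?????iqjGV????nA -> prefix_len=0
Fragment 4: offset=0 data="xNldh" -> buffer=xNldhiqjGV????nA -> prefix_len=10
Fragment 5: offset=10 data="Hvoy" -> buffer=xNldhiqjGVHvoynA -> prefix_len=16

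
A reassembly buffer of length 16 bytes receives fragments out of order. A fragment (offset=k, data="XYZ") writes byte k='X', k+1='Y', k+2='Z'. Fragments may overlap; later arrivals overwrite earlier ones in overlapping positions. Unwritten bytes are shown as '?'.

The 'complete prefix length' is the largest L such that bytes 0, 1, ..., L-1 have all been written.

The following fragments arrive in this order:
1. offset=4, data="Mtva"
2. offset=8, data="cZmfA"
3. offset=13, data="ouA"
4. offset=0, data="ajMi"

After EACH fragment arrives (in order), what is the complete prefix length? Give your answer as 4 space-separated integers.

Fragment 1: offset=4 data="Mtva" -> buffer=????Mtva???????? -> prefix_len=0
Fragment 2: offset=8 data="cZmfA" -> buffer=????MtvacZmfA??? -> prefix_len=0
Fragment 3: offset=13 data="ouA" -> buffer=????MtvacZmfAouA -> prefix_len=0
Fragment 4: offset=0 data="ajMi" -> buffer=ajMiMtvacZmfAouA -> prefix_len=16

Answer: 0 0 0 16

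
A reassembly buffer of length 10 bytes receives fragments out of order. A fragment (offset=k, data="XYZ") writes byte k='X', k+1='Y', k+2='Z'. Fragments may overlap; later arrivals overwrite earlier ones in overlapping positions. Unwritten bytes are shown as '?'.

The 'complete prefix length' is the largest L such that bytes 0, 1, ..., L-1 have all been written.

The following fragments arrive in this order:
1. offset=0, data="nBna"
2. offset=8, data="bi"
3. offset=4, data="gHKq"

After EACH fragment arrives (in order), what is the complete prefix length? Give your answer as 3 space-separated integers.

Fragment 1: offset=0 data="nBna" -> buffer=nBna?????? -> prefix_len=4
Fragment 2: offset=8 data="bi" -> buffer=nBna????bi -> prefix_len=4
Fragment 3: offset=4 data="gHKq" -> buffer=nBnagHKqbi -> prefix_len=10

Answer: 4 4 10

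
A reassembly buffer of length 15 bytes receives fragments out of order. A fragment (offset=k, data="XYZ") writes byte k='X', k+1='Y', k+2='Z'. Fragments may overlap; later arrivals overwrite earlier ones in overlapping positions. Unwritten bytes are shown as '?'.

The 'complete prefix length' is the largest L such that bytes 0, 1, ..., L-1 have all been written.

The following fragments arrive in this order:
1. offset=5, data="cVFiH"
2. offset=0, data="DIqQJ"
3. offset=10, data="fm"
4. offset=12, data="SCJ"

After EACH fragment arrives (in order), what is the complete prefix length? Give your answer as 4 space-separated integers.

Answer: 0 10 12 15

Derivation:
Fragment 1: offset=5 data="cVFiH" -> buffer=?????cVFiH????? -> prefix_len=0
Fragment 2: offset=0 data="DIqQJ" -> buffer=DIqQJcVFiH????? -> prefix_len=10
Fragment 3: offset=10 data="fm" -> buffer=DIqQJcVFiHfm??? -> prefix_len=12
Fragment 4: offset=12 data="SCJ" -> buffer=DIqQJcVFiHfmSCJ -> prefix_len=15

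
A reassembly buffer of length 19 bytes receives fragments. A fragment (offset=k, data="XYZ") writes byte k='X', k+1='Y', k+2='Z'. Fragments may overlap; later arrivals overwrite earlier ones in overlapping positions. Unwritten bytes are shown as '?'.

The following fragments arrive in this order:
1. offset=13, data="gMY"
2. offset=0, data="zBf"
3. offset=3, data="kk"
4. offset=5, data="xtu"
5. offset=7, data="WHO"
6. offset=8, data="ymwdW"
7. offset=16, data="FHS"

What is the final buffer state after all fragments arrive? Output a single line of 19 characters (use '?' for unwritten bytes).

Answer: zBfkkxtWymwdWgMYFHS

Derivation:
Fragment 1: offset=13 data="gMY" -> buffer=?????????????gMY???
Fragment 2: offset=0 data="zBf" -> buffer=zBf??????????gMY???
Fragment 3: offset=3 data="kk" -> buffer=zBfkk????????gMY???
Fragment 4: offset=5 data="xtu" -> buffer=zBfkkxtu?????gMY???
Fragment 5: offset=7 data="WHO" -> buffer=zBfkkxtWHO???gMY???
Fragment 6: offset=8 data="ymwdW" -> buffer=zBfkkxtWymwdWgMY???
Fragment 7: offset=16 data="FHS" -> buffer=zBfkkxtWymwdWgMYFHS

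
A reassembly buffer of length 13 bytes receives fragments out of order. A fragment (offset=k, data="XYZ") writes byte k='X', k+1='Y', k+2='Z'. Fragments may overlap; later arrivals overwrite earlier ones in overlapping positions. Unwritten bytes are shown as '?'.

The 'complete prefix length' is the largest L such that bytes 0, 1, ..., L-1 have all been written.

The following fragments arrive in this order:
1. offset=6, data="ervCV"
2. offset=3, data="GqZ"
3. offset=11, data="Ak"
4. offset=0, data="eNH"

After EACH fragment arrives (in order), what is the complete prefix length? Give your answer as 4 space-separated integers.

Fragment 1: offset=6 data="ervCV" -> buffer=??????ervCV?? -> prefix_len=0
Fragment 2: offset=3 data="GqZ" -> buffer=???GqZervCV?? -> prefix_len=0
Fragment 3: offset=11 data="Ak" -> buffer=???GqZervCVAk -> prefix_len=0
Fragment 4: offset=0 data="eNH" -> buffer=eNHGqZervCVAk -> prefix_len=13

Answer: 0 0 0 13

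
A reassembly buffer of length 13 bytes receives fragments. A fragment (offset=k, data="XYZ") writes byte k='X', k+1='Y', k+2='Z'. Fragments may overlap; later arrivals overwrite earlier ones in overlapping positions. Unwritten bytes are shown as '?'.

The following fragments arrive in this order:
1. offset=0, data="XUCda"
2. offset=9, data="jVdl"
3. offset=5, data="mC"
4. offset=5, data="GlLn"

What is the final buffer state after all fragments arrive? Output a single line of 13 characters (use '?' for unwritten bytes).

Fragment 1: offset=0 data="XUCda" -> buffer=XUCda????????
Fragment 2: offset=9 data="jVdl" -> buffer=XUCda????jVdl
Fragment 3: offset=5 data="mC" -> buffer=XUCdamC??jVdl
Fragment 4: offset=5 data="GlLn" -> buffer=XUCdaGlLnjVdl

Answer: XUCdaGlLnjVdl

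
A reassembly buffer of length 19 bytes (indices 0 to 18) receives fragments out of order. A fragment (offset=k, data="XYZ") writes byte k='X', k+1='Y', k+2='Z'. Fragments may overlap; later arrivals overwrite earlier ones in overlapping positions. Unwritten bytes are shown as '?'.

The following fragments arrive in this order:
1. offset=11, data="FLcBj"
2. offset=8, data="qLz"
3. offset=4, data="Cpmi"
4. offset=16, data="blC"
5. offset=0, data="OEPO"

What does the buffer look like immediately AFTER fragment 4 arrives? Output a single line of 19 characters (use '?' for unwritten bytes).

Answer: ????CpmiqLzFLcBjblC

Derivation:
Fragment 1: offset=11 data="FLcBj" -> buffer=???????????FLcBj???
Fragment 2: offset=8 data="qLz" -> buffer=????????qLzFLcBj???
Fragment 3: offset=4 data="Cpmi" -> buffer=????CpmiqLzFLcBj???
Fragment 4: offset=16 data="blC" -> buffer=????CpmiqLzFLcBjblC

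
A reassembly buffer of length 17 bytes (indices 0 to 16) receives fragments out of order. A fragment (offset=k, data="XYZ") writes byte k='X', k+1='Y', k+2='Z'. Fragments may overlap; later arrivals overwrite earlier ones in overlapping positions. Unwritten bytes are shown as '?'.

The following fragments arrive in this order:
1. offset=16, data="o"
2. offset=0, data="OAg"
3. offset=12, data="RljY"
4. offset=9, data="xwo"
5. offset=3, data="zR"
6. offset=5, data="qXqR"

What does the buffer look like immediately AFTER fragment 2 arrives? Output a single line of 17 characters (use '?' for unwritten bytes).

Fragment 1: offset=16 data="o" -> buffer=????????????????o
Fragment 2: offset=0 data="OAg" -> buffer=OAg?????????????o

Answer: OAg?????????????o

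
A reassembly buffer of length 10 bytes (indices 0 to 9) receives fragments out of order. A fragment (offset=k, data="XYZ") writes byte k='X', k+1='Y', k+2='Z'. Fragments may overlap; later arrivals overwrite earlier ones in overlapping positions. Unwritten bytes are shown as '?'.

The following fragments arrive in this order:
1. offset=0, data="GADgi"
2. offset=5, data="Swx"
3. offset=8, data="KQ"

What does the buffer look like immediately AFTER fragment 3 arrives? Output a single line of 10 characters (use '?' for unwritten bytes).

Answer: GADgiSwxKQ

Derivation:
Fragment 1: offset=0 data="GADgi" -> buffer=GADgi?????
Fragment 2: offset=5 data="Swx" -> buffer=GADgiSwx??
Fragment 3: offset=8 data="KQ" -> buffer=GADgiSwxKQ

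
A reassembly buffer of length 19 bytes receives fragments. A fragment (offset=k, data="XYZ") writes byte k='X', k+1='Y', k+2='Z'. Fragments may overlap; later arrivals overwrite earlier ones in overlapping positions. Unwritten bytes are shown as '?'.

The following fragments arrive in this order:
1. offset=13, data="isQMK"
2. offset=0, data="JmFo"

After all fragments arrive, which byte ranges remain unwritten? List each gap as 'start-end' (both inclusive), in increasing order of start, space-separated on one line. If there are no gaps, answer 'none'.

Answer: 4-12 18-18

Derivation:
Fragment 1: offset=13 len=5
Fragment 2: offset=0 len=4
Gaps: 4-12 18-18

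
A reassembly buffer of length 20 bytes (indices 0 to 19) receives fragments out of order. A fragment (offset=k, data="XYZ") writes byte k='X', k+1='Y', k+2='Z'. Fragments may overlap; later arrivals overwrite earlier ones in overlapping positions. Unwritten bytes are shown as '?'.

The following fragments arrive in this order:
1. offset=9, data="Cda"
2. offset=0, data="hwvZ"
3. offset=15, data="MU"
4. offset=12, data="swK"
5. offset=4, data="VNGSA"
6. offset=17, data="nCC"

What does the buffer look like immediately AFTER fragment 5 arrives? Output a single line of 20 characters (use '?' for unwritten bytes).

Answer: hwvZVNGSACdaswKMU???

Derivation:
Fragment 1: offset=9 data="Cda" -> buffer=?????????Cda????????
Fragment 2: offset=0 data="hwvZ" -> buffer=hwvZ?????Cda????????
Fragment 3: offset=15 data="MU" -> buffer=hwvZ?????Cda???MU???
Fragment 4: offset=12 data="swK" -> buffer=hwvZ?????CdaswKMU???
Fragment 5: offset=4 data="VNGSA" -> buffer=hwvZVNGSACdaswKMU???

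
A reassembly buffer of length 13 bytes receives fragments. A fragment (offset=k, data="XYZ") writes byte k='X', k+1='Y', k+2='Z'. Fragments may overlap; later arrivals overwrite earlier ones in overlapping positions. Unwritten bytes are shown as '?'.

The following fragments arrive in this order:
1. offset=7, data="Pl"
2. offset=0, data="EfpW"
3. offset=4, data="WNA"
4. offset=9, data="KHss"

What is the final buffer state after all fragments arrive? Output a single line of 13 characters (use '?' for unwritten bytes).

Fragment 1: offset=7 data="Pl" -> buffer=???????Pl????
Fragment 2: offset=0 data="EfpW" -> buffer=EfpW???Pl????
Fragment 3: offset=4 data="WNA" -> buffer=EfpWWNAPl????
Fragment 4: offset=9 data="KHss" -> buffer=EfpWWNAPlKHss

Answer: EfpWWNAPlKHss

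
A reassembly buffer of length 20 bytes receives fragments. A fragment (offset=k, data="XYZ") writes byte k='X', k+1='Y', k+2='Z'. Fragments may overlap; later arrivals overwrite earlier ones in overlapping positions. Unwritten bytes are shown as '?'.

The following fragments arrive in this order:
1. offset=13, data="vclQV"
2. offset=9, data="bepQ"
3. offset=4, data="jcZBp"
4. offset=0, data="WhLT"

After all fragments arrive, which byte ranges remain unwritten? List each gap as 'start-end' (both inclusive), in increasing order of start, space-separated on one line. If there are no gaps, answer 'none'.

Answer: 18-19

Derivation:
Fragment 1: offset=13 len=5
Fragment 2: offset=9 len=4
Fragment 3: offset=4 len=5
Fragment 4: offset=0 len=4
Gaps: 18-19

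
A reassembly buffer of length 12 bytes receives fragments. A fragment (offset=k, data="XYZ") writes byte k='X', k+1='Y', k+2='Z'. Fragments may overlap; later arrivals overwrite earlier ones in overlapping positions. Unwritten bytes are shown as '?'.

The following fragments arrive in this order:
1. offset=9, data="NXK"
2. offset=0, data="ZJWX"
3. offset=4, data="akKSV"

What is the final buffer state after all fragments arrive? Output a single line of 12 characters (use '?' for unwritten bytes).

Answer: ZJWXakKSVNXK

Derivation:
Fragment 1: offset=9 data="NXK" -> buffer=?????????NXK
Fragment 2: offset=0 data="ZJWX" -> buffer=ZJWX?????NXK
Fragment 3: offset=4 data="akKSV" -> buffer=ZJWXakKSVNXK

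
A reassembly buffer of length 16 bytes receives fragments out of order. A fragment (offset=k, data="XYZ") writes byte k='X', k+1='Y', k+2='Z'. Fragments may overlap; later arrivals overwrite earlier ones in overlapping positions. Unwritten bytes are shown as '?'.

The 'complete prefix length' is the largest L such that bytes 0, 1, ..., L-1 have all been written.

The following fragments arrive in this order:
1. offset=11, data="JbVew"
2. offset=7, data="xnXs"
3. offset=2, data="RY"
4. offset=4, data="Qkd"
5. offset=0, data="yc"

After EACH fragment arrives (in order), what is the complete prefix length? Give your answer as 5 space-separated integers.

Answer: 0 0 0 0 16

Derivation:
Fragment 1: offset=11 data="JbVew" -> buffer=???????????JbVew -> prefix_len=0
Fragment 2: offset=7 data="xnXs" -> buffer=???????xnXsJbVew -> prefix_len=0
Fragment 3: offset=2 data="RY" -> buffer=??RY???xnXsJbVew -> prefix_len=0
Fragment 4: offset=4 data="Qkd" -> buffer=??RYQkdxnXsJbVew -> prefix_len=0
Fragment 5: offset=0 data="yc" -> buffer=ycRYQkdxnXsJbVew -> prefix_len=16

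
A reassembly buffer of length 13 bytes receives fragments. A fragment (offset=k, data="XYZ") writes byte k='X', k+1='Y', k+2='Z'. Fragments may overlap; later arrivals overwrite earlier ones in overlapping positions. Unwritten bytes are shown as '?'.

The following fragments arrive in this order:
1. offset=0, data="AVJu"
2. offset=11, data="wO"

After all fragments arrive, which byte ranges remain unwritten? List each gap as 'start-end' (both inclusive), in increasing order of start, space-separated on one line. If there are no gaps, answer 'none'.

Answer: 4-10

Derivation:
Fragment 1: offset=0 len=4
Fragment 2: offset=11 len=2
Gaps: 4-10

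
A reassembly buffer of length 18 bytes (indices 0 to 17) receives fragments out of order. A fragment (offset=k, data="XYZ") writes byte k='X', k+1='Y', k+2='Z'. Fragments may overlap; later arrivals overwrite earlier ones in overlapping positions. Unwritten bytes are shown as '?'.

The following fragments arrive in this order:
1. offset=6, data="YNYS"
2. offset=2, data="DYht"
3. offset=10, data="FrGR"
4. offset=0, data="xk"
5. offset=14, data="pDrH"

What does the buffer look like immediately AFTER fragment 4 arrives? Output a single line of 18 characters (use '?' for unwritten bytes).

Answer: xkDYhtYNYSFrGR????

Derivation:
Fragment 1: offset=6 data="YNYS" -> buffer=??????YNYS????????
Fragment 2: offset=2 data="DYht" -> buffer=??DYhtYNYS????????
Fragment 3: offset=10 data="FrGR" -> buffer=??DYhtYNYSFrGR????
Fragment 4: offset=0 data="xk" -> buffer=xkDYhtYNYSFrGR????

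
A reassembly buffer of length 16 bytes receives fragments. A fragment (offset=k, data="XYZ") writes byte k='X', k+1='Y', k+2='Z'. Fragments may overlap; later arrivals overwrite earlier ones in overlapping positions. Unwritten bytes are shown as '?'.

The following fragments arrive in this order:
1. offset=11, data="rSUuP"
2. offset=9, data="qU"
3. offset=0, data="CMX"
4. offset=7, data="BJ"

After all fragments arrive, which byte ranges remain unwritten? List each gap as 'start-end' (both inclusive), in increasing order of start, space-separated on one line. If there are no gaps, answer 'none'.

Answer: 3-6

Derivation:
Fragment 1: offset=11 len=5
Fragment 2: offset=9 len=2
Fragment 3: offset=0 len=3
Fragment 4: offset=7 len=2
Gaps: 3-6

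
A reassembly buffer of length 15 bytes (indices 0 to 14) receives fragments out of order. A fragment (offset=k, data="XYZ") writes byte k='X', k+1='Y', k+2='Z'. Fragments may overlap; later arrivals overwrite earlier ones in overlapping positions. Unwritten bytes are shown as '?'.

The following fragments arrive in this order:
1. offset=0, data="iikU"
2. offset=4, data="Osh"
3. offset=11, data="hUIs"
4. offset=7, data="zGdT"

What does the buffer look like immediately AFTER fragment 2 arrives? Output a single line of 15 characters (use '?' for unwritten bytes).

Fragment 1: offset=0 data="iikU" -> buffer=iikU???????????
Fragment 2: offset=4 data="Osh" -> buffer=iikUOsh????????

Answer: iikUOsh????????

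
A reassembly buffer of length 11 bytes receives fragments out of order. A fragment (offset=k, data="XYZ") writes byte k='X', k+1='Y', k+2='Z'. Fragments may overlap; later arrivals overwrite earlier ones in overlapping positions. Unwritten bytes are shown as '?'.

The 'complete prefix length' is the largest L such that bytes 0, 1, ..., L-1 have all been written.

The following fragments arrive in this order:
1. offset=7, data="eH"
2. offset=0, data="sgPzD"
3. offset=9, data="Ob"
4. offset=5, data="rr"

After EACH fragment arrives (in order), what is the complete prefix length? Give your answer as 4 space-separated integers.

Fragment 1: offset=7 data="eH" -> buffer=???????eH?? -> prefix_len=0
Fragment 2: offset=0 data="sgPzD" -> buffer=sgPzD??eH?? -> prefix_len=5
Fragment 3: offset=9 data="Ob" -> buffer=sgPzD??eHOb -> prefix_len=5
Fragment 4: offset=5 data="rr" -> buffer=sgPzDrreHOb -> prefix_len=11

Answer: 0 5 5 11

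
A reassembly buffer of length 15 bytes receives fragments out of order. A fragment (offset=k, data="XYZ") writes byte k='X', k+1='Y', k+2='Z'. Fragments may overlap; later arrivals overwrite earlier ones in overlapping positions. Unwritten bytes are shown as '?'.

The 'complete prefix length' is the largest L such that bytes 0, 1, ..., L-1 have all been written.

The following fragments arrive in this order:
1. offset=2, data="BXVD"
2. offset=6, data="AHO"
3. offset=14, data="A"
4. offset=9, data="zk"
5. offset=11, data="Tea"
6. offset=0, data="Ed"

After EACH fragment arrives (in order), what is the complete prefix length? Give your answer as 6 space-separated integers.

Answer: 0 0 0 0 0 15

Derivation:
Fragment 1: offset=2 data="BXVD" -> buffer=??BXVD????????? -> prefix_len=0
Fragment 2: offset=6 data="AHO" -> buffer=??BXVDAHO?????? -> prefix_len=0
Fragment 3: offset=14 data="A" -> buffer=??BXVDAHO?????A -> prefix_len=0
Fragment 4: offset=9 data="zk" -> buffer=??BXVDAHOzk???A -> prefix_len=0
Fragment 5: offset=11 data="Tea" -> buffer=??BXVDAHOzkTeaA -> prefix_len=0
Fragment 6: offset=0 data="Ed" -> buffer=EdBXVDAHOzkTeaA -> prefix_len=15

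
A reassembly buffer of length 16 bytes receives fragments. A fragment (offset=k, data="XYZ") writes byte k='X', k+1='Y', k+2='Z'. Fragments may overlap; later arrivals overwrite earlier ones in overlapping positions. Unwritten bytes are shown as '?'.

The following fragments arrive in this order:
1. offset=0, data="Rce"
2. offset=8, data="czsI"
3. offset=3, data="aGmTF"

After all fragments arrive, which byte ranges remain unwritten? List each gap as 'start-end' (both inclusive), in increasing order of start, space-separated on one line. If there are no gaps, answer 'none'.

Fragment 1: offset=0 len=3
Fragment 2: offset=8 len=4
Fragment 3: offset=3 len=5
Gaps: 12-15

Answer: 12-15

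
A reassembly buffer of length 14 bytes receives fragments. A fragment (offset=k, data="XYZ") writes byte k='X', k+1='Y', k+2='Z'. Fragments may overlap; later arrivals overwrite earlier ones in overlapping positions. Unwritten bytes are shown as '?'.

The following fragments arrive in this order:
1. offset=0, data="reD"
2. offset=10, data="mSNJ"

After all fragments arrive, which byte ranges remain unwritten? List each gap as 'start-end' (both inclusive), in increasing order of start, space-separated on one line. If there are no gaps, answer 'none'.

Answer: 3-9

Derivation:
Fragment 1: offset=0 len=3
Fragment 2: offset=10 len=4
Gaps: 3-9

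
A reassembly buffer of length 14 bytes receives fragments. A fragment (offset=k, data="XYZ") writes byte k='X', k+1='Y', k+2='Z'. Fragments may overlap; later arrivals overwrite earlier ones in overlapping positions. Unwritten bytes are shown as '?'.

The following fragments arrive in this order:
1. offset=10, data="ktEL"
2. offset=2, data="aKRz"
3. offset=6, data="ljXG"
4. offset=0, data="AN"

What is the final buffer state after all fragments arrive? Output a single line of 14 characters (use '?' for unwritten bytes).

Fragment 1: offset=10 data="ktEL" -> buffer=??????????ktEL
Fragment 2: offset=2 data="aKRz" -> buffer=??aKRz????ktEL
Fragment 3: offset=6 data="ljXG" -> buffer=??aKRzljXGktEL
Fragment 4: offset=0 data="AN" -> buffer=ANaKRzljXGktEL

Answer: ANaKRzljXGktEL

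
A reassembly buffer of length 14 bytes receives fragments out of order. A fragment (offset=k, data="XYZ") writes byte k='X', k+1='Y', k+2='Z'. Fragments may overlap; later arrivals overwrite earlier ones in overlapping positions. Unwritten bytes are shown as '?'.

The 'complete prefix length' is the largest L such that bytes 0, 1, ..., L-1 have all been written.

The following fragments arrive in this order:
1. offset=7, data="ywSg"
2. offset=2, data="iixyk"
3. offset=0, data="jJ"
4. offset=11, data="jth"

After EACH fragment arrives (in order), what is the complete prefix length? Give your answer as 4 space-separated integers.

Answer: 0 0 11 14

Derivation:
Fragment 1: offset=7 data="ywSg" -> buffer=???????ywSg??? -> prefix_len=0
Fragment 2: offset=2 data="iixyk" -> buffer=??iixykywSg??? -> prefix_len=0
Fragment 3: offset=0 data="jJ" -> buffer=jJiixykywSg??? -> prefix_len=11
Fragment 4: offset=11 data="jth" -> buffer=jJiixykywSgjth -> prefix_len=14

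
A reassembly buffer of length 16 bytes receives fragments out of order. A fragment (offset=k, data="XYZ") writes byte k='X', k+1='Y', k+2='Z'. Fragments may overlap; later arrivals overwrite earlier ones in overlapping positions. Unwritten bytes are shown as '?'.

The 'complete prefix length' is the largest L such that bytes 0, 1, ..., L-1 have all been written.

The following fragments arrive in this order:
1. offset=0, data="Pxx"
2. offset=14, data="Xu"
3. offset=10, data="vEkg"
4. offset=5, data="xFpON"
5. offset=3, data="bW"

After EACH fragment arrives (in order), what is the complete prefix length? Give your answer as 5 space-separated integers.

Answer: 3 3 3 3 16

Derivation:
Fragment 1: offset=0 data="Pxx" -> buffer=Pxx????????????? -> prefix_len=3
Fragment 2: offset=14 data="Xu" -> buffer=Pxx???????????Xu -> prefix_len=3
Fragment 3: offset=10 data="vEkg" -> buffer=Pxx???????vEkgXu -> prefix_len=3
Fragment 4: offset=5 data="xFpON" -> buffer=Pxx??xFpONvEkgXu -> prefix_len=3
Fragment 5: offset=3 data="bW" -> buffer=PxxbWxFpONvEkgXu -> prefix_len=16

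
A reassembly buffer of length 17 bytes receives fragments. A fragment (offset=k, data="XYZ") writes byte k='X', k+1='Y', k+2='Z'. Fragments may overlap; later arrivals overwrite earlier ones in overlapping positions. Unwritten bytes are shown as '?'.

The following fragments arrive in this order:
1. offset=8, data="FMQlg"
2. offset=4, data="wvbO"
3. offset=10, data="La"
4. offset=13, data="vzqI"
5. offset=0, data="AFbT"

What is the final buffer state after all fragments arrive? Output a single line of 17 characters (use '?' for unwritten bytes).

Fragment 1: offset=8 data="FMQlg" -> buffer=????????FMQlg????
Fragment 2: offset=4 data="wvbO" -> buffer=????wvbOFMQlg????
Fragment 3: offset=10 data="La" -> buffer=????wvbOFMLag????
Fragment 4: offset=13 data="vzqI" -> buffer=????wvbOFMLagvzqI
Fragment 5: offset=0 data="AFbT" -> buffer=AFbTwvbOFMLagvzqI

Answer: AFbTwvbOFMLagvzqI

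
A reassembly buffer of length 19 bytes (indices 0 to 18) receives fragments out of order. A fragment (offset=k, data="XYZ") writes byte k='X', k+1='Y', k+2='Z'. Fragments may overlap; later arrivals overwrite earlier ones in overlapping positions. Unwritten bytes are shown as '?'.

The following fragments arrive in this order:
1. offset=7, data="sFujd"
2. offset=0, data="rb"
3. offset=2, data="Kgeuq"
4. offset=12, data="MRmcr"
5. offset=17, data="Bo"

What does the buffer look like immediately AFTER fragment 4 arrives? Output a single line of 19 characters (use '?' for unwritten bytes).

Answer: rbKgeuqsFujdMRmcr??

Derivation:
Fragment 1: offset=7 data="sFujd" -> buffer=???????sFujd???????
Fragment 2: offset=0 data="rb" -> buffer=rb?????sFujd???????
Fragment 3: offset=2 data="Kgeuq" -> buffer=rbKgeuqsFujd???????
Fragment 4: offset=12 data="MRmcr" -> buffer=rbKgeuqsFujdMRmcr??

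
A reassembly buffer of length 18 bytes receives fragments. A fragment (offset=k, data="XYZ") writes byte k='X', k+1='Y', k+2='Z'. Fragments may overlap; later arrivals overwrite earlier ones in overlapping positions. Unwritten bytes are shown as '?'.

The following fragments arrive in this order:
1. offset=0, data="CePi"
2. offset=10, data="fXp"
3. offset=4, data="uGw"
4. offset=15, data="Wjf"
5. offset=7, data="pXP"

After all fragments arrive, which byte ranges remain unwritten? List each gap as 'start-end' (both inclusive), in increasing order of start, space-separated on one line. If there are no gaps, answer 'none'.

Fragment 1: offset=0 len=4
Fragment 2: offset=10 len=3
Fragment 3: offset=4 len=3
Fragment 4: offset=15 len=3
Fragment 5: offset=7 len=3
Gaps: 13-14

Answer: 13-14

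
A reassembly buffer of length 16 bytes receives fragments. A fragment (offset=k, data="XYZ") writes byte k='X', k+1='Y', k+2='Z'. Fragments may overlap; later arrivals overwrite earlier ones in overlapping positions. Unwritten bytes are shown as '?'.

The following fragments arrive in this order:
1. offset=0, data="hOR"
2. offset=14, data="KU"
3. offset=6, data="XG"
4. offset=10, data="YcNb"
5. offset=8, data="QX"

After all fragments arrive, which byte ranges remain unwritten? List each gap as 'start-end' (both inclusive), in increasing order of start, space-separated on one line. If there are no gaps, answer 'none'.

Answer: 3-5

Derivation:
Fragment 1: offset=0 len=3
Fragment 2: offset=14 len=2
Fragment 3: offset=6 len=2
Fragment 4: offset=10 len=4
Fragment 5: offset=8 len=2
Gaps: 3-5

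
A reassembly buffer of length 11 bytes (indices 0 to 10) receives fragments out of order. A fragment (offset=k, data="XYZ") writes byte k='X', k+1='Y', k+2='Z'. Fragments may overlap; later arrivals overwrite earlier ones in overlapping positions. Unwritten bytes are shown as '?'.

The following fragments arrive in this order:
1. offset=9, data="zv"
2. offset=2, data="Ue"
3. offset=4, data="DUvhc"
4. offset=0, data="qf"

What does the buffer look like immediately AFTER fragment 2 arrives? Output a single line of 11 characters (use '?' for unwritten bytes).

Answer: ??Ue?????zv

Derivation:
Fragment 1: offset=9 data="zv" -> buffer=?????????zv
Fragment 2: offset=2 data="Ue" -> buffer=??Ue?????zv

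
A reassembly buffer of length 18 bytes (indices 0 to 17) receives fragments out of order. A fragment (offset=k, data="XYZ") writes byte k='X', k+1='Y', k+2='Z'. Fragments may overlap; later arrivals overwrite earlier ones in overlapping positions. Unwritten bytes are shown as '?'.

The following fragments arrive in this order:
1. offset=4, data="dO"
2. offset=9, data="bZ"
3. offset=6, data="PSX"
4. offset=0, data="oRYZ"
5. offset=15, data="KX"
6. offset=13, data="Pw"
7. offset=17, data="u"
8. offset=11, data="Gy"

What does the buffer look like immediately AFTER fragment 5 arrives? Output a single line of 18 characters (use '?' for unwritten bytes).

Answer: oRYZdOPSXbZ????KX?

Derivation:
Fragment 1: offset=4 data="dO" -> buffer=????dO????????????
Fragment 2: offset=9 data="bZ" -> buffer=????dO???bZ???????
Fragment 3: offset=6 data="PSX" -> buffer=????dOPSXbZ???????
Fragment 4: offset=0 data="oRYZ" -> buffer=oRYZdOPSXbZ???????
Fragment 5: offset=15 data="KX" -> buffer=oRYZdOPSXbZ????KX?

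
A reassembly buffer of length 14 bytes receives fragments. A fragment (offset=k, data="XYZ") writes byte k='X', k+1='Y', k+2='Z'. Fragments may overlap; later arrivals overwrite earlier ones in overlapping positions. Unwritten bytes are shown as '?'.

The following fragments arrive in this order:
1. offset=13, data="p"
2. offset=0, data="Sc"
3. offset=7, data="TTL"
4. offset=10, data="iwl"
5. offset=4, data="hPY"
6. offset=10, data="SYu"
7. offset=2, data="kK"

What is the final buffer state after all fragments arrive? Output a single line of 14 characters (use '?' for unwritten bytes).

Answer: SckKhPYTTLSYup

Derivation:
Fragment 1: offset=13 data="p" -> buffer=?????????????p
Fragment 2: offset=0 data="Sc" -> buffer=Sc???????????p
Fragment 3: offset=7 data="TTL" -> buffer=Sc?????TTL???p
Fragment 4: offset=10 data="iwl" -> buffer=Sc?????TTLiwlp
Fragment 5: offset=4 data="hPY" -> buffer=Sc??hPYTTLiwlp
Fragment 6: offset=10 data="SYu" -> buffer=Sc??hPYTTLSYup
Fragment 7: offset=2 data="kK" -> buffer=SckKhPYTTLSYup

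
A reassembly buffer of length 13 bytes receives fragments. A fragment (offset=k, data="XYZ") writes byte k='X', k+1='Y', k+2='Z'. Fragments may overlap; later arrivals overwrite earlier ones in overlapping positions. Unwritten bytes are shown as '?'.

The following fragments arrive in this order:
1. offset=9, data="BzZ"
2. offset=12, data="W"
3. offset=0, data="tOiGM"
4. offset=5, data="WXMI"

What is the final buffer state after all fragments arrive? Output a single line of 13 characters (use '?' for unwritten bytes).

Fragment 1: offset=9 data="BzZ" -> buffer=?????????BzZ?
Fragment 2: offset=12 data="W" -> buffer=?????????BzZW
Fragment 3: offset=0 data="tOiGM" -> buffer=tOiGM????BzZW
Fragment 4: offset=5 data="WXMI" -> buffer=tOiGMWXMIBzZW

Answer: tOiGMWXMIBzZW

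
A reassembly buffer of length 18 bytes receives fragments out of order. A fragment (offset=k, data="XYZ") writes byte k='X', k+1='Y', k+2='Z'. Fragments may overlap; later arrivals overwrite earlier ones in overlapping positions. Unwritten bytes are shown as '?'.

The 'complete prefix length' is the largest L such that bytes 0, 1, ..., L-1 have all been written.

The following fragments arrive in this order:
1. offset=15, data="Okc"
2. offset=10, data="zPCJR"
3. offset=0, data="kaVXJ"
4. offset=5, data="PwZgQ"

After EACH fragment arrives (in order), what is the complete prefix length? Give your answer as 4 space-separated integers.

Fragment 1: offset=15 data="Okc" -> buffer=???????????????Okc -> prefix_len=0
Fragment 2: offset=10 data="zPCJR" -> buffer=??????????zPCJROkc -> prefix_len=0
Fragment 3: offset=0 data="kaVXJ" -> buffer=kaVXJ?????zPCJROkc -> prefix_len=5
Fragment 4: offset=5 data="PwZgQ" -> buffer=kaVXJPwZgQzPCJROkc -> prefix_len=18

Answer: 0 0 5 18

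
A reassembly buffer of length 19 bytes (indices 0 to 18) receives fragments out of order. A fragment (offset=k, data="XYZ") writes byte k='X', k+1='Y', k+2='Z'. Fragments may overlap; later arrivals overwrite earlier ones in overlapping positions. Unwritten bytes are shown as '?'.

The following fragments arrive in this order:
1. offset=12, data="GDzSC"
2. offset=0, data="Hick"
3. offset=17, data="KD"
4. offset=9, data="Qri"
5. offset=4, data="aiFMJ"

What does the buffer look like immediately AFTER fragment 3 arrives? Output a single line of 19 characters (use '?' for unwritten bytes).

Fragment 1: offset=12 data="GDzSC" -> buffer=????????????GDzSC??
Fragment 2: offset=0 data="Hick" -> buffer=Hick????????GDzSC??
Fragment 3: offset=17 data="KD" -> buffer=Hick????????GDzSCKD

Answer: Hick????????GDzSCKD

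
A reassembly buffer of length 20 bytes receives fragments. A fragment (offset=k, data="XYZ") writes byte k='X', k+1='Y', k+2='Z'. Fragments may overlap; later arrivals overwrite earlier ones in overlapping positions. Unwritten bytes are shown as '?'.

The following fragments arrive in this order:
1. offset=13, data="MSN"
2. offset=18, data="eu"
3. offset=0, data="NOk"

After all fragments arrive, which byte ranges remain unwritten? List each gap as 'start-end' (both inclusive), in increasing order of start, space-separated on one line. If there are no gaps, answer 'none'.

Answer: 3-12 16-17

Derivation:
Fragment 1: offset=13 len=3
Fragment 2: offset=18 len=2
Fragment 3: offset=0 len=3
Gaps: 3-12 16-17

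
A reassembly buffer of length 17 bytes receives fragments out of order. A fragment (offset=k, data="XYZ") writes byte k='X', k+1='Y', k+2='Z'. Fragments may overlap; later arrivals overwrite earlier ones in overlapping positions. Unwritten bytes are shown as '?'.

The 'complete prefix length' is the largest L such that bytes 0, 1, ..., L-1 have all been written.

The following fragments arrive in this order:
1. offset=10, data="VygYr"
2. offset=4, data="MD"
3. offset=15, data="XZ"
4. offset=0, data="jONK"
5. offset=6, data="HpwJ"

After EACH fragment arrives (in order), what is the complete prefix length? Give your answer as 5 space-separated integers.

Fragment 1: offset=10 data="VygYr" -> buffer=??????????VygYr?? -> prefix_len=0
Fragment 2: offset=4 data="MD" -> buffer=????MD????VygYr?? -> prefix_len=0
Fragment 3: offset=15 data="XZ" -> buffer=????MD????VygYrXZ -> prefix_len=0
Fragment 4: offset=0 data="jONK" -> buffer=jONKMD????VygYrXZ -> prefix_len=6
Fragment 5: offset=6 data="HpwJ" -> buffer=jONKMDHpwJVygYrXZ -> prefix_len=17

Answer: 0 0 0 6 17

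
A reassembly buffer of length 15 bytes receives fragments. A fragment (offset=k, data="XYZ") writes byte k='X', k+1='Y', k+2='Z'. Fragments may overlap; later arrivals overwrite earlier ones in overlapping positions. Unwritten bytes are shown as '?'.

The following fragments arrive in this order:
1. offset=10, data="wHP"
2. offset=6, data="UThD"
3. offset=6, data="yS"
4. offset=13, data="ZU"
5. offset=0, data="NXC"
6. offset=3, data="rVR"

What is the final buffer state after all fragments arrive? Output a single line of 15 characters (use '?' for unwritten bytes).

Fragment 1: offset=10 data="wHP" -> buffer=??????????wHP??
Fragment 2: offset=6 data="UThD" -> buffer=??????UThDwHP??
Fragment 3: offset=6 data="yS" -> buffer=??????yShDwHP??
Fragment 4: offset=13 data="ZU" -> buffer=??????yShDwHPZU
Fragment 5: offset=0 data="NXC" -> buffer=NXC???yShDwHPZU
Fragment 6: offset=3 data="rVR" -> buffer=NXCrVRyShDwHPZU

Answer: NXCrVRyShDwHPZU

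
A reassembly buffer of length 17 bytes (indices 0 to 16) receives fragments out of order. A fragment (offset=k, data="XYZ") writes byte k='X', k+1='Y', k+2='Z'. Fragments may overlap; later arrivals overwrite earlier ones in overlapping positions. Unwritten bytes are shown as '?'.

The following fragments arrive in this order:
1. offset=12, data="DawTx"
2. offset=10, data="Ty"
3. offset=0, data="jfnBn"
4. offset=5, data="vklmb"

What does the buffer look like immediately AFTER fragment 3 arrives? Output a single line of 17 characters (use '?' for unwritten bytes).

Fragment 1: offset=12 data="DawTx" -> buffer=????????????DawTx
Fragment 2: offset=10 data="Ty" -> buffer=??????????TyDawTx
Fragment 3: offset=0 data="jfnBn" -> buffer=jfnBn?????TyDawTx

Answer: jfnBn?????TyDawTx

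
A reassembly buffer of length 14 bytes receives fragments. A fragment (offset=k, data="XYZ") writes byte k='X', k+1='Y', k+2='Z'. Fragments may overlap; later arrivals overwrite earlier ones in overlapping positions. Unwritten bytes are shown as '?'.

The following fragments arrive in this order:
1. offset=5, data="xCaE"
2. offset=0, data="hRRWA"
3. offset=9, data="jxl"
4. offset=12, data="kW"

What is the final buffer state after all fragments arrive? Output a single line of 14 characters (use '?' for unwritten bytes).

Fragment 1: offset=5 data="xCaE" -> buffer=?????xCaE?????
Fragment 2: offset=0 data="hRRWA" -> buffer=hRRWAxCaE?????
Fragment 3: offset=9 data="jxl" -> buffer=hRRWAxCaEjxl??
Fragment 4: offset=12 data="kW" -> buffer=hRRWAxCaEjxlkW

Answer: hRRWAxCaEjxlkW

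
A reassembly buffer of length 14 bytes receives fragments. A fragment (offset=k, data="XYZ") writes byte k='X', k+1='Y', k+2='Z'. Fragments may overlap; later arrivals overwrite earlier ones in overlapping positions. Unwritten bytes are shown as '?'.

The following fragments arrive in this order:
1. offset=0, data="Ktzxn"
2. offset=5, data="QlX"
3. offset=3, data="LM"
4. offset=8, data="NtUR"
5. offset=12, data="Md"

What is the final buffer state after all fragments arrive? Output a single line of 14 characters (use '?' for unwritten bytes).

Answer: KtzLMQlXNtURMd

Derivation:
Fragment 1: offset=0 data="Ktzxn" -> buffer=Ktzxn?????????
Fragment 2: offset=5 data="QlX" -> buffer=KtzxnQlX??????
Fragment 3: offset=3 data="LM" -> buffer=KtzLMQlX??????
Fragment 4: offset=8 data="NtUR" -> buffer=KtzLMQlXNtUR??
Fragment 5: offset=12 data="Md" -> buffer=KtzLMQlXNtURMd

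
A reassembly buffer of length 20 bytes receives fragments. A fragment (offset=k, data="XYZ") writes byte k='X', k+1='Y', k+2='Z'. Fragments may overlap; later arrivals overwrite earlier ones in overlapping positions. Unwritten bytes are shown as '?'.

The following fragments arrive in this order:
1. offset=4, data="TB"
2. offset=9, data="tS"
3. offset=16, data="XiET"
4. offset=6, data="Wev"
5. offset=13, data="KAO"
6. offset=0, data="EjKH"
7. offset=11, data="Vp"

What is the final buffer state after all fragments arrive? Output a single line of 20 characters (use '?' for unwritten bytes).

Answer: EjKHTBWevtSVpKAOXiET

Derivation:
Fragment 1: offset=4 data="TB" -> buffer=????TB??????????????
Fragment 2: offset=9 data="tS" -> buffer=????TB???tS?????????
Fragment 3: offset=16 data="XiET" -> buffer=????TB???tS?????XiET
Fragment 4: offset=6 data="Wev" -> buffer=????TBWevtS?????XiET
Fragment 5: offset=13 data="KAO" -> buffer=????TBWevtS??KAOXiET
Fragment 6: offset=0 data="EjKH" -> buffer=EjKHTBWevtS??KAOXiET
Fragment 7: offset=11 data="Vp" -> buffer=EjKHTBWevtSVpKAOXiET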